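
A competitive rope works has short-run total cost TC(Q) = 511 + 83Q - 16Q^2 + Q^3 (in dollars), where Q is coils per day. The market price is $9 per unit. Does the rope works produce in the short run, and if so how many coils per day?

Shut down

Strip out fixed cost: VC = 83Q - 16Q^2 + Q^3. Then AVC = 83 - 16Q + Q^2 and MC = 83 - 32Q + 3Q^2.
AVC is minimized where dAVC/dQ = -16 + 2Q = 0, at Q = 8; min AVC = 83 - 16·8 + 8^2 = $19.
P = $9 lies below min AVC = $19; no output level covers variable cost.
Shutting down limits the loss to fixed cost, $511.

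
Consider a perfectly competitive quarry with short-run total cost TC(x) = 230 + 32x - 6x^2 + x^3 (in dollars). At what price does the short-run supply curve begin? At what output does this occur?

Short-run supply begins at min AVC. From VC = 32x - 6x^2 + x^3, AVC = 32 - 6x + x^2.
dAVC/dx = -6 + 2x = 0 gives x = 3. min AVC = 32 - 6·3 + 3^2 = 23.
The firm shuts down for any P below $23.

$23 per unit, at x = 3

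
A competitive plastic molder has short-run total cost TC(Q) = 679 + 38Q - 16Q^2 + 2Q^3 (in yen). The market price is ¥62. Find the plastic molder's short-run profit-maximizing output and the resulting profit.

AVC = 38 - 16Q + 2Q^2 has its minimum ¥6 at Q = 4; price ¥62 clears that bar, so the firm operates.
MC = 38 - 32Q + 6Q^2. Setting P = MC and taking the root on the rising branch gives Q* = 6.
TR = 62·6 = 372. TC = 679 + 84 = 763. Profit = 372 − 763 = -¥391.
That loss of ¥391 beats the ¥679 the firm would lose by shutting down; producing recovers ¥288 of fixed cost.

Profit = -¥391 at Q = 6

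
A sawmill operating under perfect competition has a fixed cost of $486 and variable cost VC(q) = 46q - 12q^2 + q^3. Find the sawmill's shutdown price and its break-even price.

Shutdown price = min AVC. AVC = 46 - 12q + q^2, with vertex at q = 6 and minimum $10.
ATC = 486/q + 46 - 12q + q^2. Setting dATC/dq = −486/q^2 − 12 + 2q = 0 gives q = 9 (since 2·9^3 − 12·9^2 = 486).
min ATC = 486/9 + 46 − 12·9 + 9^2 = $73. That is the break-even price.
Between these two prices the firm operates at a loss; above $73 it earns a profit.

Shutdown price = $10; break-even price = $73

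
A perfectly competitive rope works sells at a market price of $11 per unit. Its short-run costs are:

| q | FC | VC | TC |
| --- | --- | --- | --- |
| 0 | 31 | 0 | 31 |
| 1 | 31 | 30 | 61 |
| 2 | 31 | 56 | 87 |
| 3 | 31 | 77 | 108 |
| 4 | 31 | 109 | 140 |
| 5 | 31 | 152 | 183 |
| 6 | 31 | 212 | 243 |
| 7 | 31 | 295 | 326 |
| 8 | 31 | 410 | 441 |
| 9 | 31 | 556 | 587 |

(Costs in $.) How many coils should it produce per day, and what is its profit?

Compute π = P·q − TC at each output: q=0: -31; q=1: -50; q=2: -65; q=3: -75; q=4: -96; q=5: -128; q=6: -177; q=7: -249; q=8: -353; q=9: -488.
Profit is highest at q = 0. Equivalently, the lowest AVC in the table is 77/3 ≈ $25.67 at q = 3, and P = $11 falls below it — price never covers variable cost, so the firm shuts down and loses only its fixed cost.

q = 0 (shut down); profit = -$31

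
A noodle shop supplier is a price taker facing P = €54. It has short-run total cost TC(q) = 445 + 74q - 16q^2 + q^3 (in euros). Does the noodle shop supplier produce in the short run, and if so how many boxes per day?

Produce at q = 10

Variable cost is VC = 74q - 16q^2 + q^3, so AVC = VC/q = 74 - 16q + q^2 and MC = dTC/dq = 74 - 32q + 3q^2.
AVC is minimized where dAVC/dq = -16 + 2q = 0, at q = 8; min AVC = 74 - 16·8 + 8^2 = €10.
Since P = €54 ≥ min AVC = €10, price covers variable cost and the firm should produce.
Solving P = MC: 20 - 32q + 3q^2 = 0 ⇒ q = 2/3 or 10. On the upward-sloping branch, q* = 10.
Check: AVC at q = 10 is €14 ≤ P, so revenue covers variable cost.
Profit = P·q − TC = 54·10 − 585 = -€45, a loss, but smaller than the €445 fixed cost the firm would lose by shutting down.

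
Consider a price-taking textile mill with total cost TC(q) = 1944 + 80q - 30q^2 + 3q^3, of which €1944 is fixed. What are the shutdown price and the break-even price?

Shutdown price = €5; break-even price = €269

Shutdown price = min AVC. AVC = 80 - 30q + 3q^2, with vertex at q = 5 and minimum €5.
ATC = 1944/q + 80 - 30q + 3q^2. Setting dATC/dq = −1944/q^2 − 30 + 6q = 0 gives q = 9 (since 6·9^3 − 30·9^2 = 1944).
min ATC = 1944/9 + 80 − 30·9 + 3·9^2 = €269. That is the break-even price.
Between these two prices the firm operates at a loss; above €269 it earns a profit.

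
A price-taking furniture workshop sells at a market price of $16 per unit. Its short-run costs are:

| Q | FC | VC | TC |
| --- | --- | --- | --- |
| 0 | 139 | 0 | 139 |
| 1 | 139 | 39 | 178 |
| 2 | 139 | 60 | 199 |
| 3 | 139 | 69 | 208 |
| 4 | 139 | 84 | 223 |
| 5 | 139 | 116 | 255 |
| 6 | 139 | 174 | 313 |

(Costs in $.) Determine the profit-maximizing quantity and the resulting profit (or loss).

Q = 0 (shut down); profit = -$139

Tabulate TR − TC: Q=0: -139; Q=1: -162; Q=2: -167; Q=3: -160; Q=4: -159; Q=5: -175; Q=6: -217.
Profit is highest at Q = 0. Equivalently, the lowest AVC in the table is 84/4 ≈ $21 at Q = 4, and P = $16 falls below it — price never covers variable cost, so the firm shuts down and loses only its fixed cost.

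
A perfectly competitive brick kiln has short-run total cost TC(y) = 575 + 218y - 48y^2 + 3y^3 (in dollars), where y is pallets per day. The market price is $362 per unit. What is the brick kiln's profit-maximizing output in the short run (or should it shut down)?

From TC, MC = TC'(y) = 218 - 96y + 9y^2 and AVC = VC/y = 218 - 48y + 3y^2.
AVC hits its minimum where MC = AVC, at y = 8, giving min AVC = 218 - 48·8 + 3·8^2 = $26.
P = $362 exceeds min AVC = $26, so the firm stays open.
P = MC gives -144 - 96y + 9y^2 = 0, with roots -4/3 and 12. Take the larger (rising MC): y* = 12.
Check: AVC at y = 12 is $74 ≤ P, so revenue covers variable cost.
Profit = P·y − TC = 362·12 − 1463 = $2881.

Produce at y = 12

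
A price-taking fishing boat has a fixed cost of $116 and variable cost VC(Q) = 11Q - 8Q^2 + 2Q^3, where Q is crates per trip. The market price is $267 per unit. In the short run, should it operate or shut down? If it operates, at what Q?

Produce at Q = 8

Strip out fixed cost: VC = 11Q - 8Q^2 + 2Q^3. Then AVC = 11 - 8Q + 2Q^2 and MC = 11 - 16Q + 6Q^2.
AVC is minimized where dAVC/dQ = -8 + 4Q = 0, at Q = 2; min AVC = 11 - 8·2 + 2·2^2 = $3.
Since P = $267 ≥ min AVC = $3, price covers variable cost and the firm should produce.
P = MC gives -256 - 16Q + 6Q^2 = 0, with roots -16/3 and 8. Take the larger (rising MC): Q* = 8.
Check: AVC at Q = 8 is $75 ≤ P, so revenue covers variable cost.
Profit = P·Q − TC = 267·8 − 716 = $1420.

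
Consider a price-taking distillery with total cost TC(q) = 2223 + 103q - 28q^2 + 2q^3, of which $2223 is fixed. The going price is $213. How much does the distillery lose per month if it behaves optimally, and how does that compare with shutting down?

AVC = 103 - 28q + 2q^2; min AVC = $5 at q = 7. Since P = $213 ≥ min AVC, the firm produces.
With MC = 103 - 56q + 6q^2, P = MC on the upward-sloping part at q* = 11.
TR = 213·11 = 2343. TC = 2223 + 407 = 2630. Profit = 2343 − 2630 = -$287.
That loss of $287 beats the $2223 the firm would lose by shutting down; producing recovers $1936 of fixed cost.

Profit = -$287 at q = 11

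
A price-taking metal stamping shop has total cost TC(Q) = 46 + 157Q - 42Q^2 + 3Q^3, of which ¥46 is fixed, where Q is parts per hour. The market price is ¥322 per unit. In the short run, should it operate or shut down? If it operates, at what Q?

Produce at Q = 11

Variable cost is VC = 157Q - 42Q^2 + 3Q^3, so AVC = VC/Q = 157 - 42Q + 3Q^2 and MC = dTC/dQ = 157 - 84Q + 9Q^2.
The AVC parabola has its vertex at Q = 42/6 = 7, where AVC = 157 - 42·7 + 3·7^2 = ¥10.
Because ¥322 ≥ ¥10, revenue can cover variable cost; the firm operates.
Set P = MC: 322 = 157 - 84Q + 9Q^2 → -165 - 84Q + 9Q^2 = 0. The roots are Q = -5/3 and Q = 11; the profit-maximizing output is on the rising part of MC, so Q* = 11.
Check: AVC at Q = 11 is ¥58 ≤ P, so revenue covers variable cost.
Profit = P·Q − TC = 322·11 − 684 = ¥2858.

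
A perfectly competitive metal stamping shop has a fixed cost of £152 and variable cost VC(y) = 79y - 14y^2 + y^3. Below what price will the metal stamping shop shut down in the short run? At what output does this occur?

£30 per unit, at y = 7

Short-run supply begins at min AVC. From VC = 79y - 14y^2 + y^3, AVC = 79 - 14y + y^2.
dAVC/dy = -14 + 2y = 0 gives y = 7. min AVC = 79 - 14·7 + 7^2 = 30.
The firm shuts down for any P below £30.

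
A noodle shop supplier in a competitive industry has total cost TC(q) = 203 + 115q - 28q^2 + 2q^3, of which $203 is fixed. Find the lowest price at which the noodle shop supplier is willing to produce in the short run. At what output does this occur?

$17 per unit, at q = 7

The shutdown price is the minimum of AVC. VC = 115q - 28q^2 + 2q^3, so AVC = 115 - 28q + 2q^2.
At the minimum of AVC, MC = AVC. MC = 115 - 56q + 6q^2; setting MC = AVC gives 4q^2 - 28q = 0, so q = 7. min AVC = 17.
For P < $17 the firm produces nothing.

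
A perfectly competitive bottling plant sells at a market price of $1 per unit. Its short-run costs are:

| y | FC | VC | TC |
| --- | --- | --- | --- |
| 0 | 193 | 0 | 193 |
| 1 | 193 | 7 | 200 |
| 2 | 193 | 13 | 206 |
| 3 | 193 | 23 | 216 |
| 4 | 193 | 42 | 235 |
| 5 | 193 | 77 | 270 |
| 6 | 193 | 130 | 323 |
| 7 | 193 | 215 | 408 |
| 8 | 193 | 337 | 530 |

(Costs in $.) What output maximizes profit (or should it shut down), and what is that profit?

y = 0 (shut down); profit = -$193

Profit at each row (π = 1y − TC): y=0: -193; y=1: -199; y=2: -204; y=3: -213; y=4: -231; y=5: -265; y=6: -317; y=7: -401; y=8: -522.
Profit is highest at y = 0. Equivalently, the lowest AVC in the table is 13/2 ≈ $6.50 at y = 2, and P = $1 falls below it — price never covers variable cost, so the firm shuts down and loses only its fixed cost.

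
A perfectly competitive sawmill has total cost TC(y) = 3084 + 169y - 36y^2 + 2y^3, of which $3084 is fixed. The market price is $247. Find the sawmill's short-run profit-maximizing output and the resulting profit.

AVC = 169 - 36y + 2y^2; min AVC = $7 at y = 9. Since P = $247 ≥ min AVC, the firm produces.
MC = 169 - 72y + 6y^2. Setting P = MC and taking the root on the rising branch gives y* = 13.
TR = 247·13 = 3211. TC = 3084 + 507 = 3591. Profit = 3211 − 3591 = -$380.
That loss of $380 beats the $3084 the firm would lose by shutting down; producing recovers $2704 of fixed cost.

Profit = -$380 at y = 13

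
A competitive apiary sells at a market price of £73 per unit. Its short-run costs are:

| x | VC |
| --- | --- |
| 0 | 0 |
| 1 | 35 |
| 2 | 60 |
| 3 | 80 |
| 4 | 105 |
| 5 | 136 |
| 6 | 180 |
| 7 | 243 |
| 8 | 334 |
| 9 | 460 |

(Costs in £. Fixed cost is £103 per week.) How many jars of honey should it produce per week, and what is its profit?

x = 7; profit = £165

Profit at each row (π = 73x − TC): x=0: -103; x=1: -65; x=2: -17; x=3: 36; x=4: 84; x=5: 126; x=6: 155; x=7: 165; x=8: 147; x=9: 94.
Profit is maximized at x = 7. AVC there is 243/7 = £34.71 ≤ P, so producing beats shutting down (which would give -£103).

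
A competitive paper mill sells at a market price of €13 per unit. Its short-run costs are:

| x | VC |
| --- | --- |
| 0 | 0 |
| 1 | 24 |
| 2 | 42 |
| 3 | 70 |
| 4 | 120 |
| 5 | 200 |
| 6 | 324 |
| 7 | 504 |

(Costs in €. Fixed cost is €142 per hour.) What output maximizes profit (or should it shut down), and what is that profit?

x = 0 (shut down); profit = -€142

Tabulate TR − TC: x=0: -142; x=1: -153; x=2: -158; x=3: -173; x=4: -210; x=5: -277; x=6: -388; x=7: -555.
Profit is highest at x = 0. Equivalently, the lowest AVC in the table is 42/2 ≈ €21 at x = 2, and P = €13 falls below it — price never covers variable cost, so the firm shuts down and loses only its fixed cost.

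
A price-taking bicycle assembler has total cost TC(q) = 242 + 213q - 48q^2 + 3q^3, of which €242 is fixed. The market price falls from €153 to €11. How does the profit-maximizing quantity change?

AVC = 213 - 48q + 3q^2, minimized at q = 8 where min AVC = €21. MC = 213 - 96q + 9q^2.
At P = €153 ≥ min AVC, set P = MC on the rising branch: q = 10.
At P = €11 < min AVC = €21, price no longer covers variable cost at any output, so the firm shuts down: q = 0.

Output falls from 10 to 0 (the firm shuts down)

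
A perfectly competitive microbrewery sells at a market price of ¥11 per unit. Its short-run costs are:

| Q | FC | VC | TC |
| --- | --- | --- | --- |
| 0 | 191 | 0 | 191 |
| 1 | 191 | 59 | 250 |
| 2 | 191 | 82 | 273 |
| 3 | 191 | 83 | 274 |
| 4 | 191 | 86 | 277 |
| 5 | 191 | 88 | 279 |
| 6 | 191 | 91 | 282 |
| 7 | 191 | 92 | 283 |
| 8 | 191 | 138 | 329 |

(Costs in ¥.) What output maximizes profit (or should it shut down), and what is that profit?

Q = 0 (shut down); profit = -¥191

Profit at each row (π = 11Q − TC): Q=0: -191; Q=1: -239; Q=2: -251; Q=3: -241; Q=4: -233; Q=5: -224; Q=6: -216; Q=7: -206; Q=8: -241.
Profit is highest at Q = 0. Equivalently, the lowest AVC in the table is 92/7 ≈ ¥13.14 at Q = 7, and P = ¥11 falls below it — price never covers variable cost, so the firm shuts down and loses only its fixed cost.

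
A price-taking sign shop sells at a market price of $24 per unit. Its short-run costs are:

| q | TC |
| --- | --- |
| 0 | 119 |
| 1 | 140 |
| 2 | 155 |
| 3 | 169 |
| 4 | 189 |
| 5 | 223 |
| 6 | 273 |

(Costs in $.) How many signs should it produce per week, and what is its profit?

Compute π = P·q − TC at each output: q=0: -119; q=1: -116; q=2: -107; q=3: -97; q=4: -93; q=5: -103; q=6: -129.
Profit is maximized at q = 4. AVC there is 70/4 = $17.50 ≤ P, so producing beats shutting down (which would give -$119).

q = 4; profit = -$93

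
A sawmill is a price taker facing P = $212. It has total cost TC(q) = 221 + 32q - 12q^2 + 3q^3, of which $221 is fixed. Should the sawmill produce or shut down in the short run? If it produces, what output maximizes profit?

Strip out fixed cost: VC = 32q - 12q^2 + 3q^3. Then AVC = 32 - 12q + 3q^2 and MC = 32 - 24q + 9q^2.
The AVC parabola has its vertex at q = 12/6 = 2, where AVC = 32 - 12·2 + 3·2^2 = $20.
P = $212 exceeds min AVC = $20, so the firm stays open.
Solving P = MC: -180 - 24q + 9q^2 = 0 ⇒ q = -10/3 or 6. On the upward-sloping branch, q* = 6.
Check: AVC at q = 6 is $68 ≤ P, so revenue covers variable cost.
Profit = P·q − TC = 212·6 − 629 = $643.

Produce at q = 6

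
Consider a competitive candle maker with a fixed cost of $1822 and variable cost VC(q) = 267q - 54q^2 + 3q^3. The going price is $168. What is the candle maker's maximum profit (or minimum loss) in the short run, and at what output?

AVC = 267 - 54q + 3q^2 has its minimum $24 at q = 9; price $168 clears that bar, so the firm operates.
MC = 267 - 108q + 9q^2. Setting P = MC and taking the root on the rising branch gives q* = 11.
TR = 168·11 = 1848. TC = 1822 + 396 = 2218. Profit = 1848 − 2218 = -$370.
That loss of $370 beats the $1822 the firm would lose by shutting down; producing recovers $1452 of fixed cost.

Profit = -$370 at q = 11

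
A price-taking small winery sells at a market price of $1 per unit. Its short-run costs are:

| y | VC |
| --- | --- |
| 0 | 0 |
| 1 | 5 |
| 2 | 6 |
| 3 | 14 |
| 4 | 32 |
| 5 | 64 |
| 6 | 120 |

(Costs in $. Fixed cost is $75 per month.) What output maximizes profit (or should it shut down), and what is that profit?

Compute π = P·y − TC at each output: y=0: -75; y=1: -79; y=2: -79; y=3: -86; y=4: -103; y=5: -134; y=6: -189.
Profit is highest at y = 0. Equivalently, the lowest AVC in the table is 6/2 ≈ $3 at y = 2, and P = $1 falls below it — price never covers variable cost, so the firm shuts down and loses only its fixed cost.

y = 0 (shut down); profit = -$75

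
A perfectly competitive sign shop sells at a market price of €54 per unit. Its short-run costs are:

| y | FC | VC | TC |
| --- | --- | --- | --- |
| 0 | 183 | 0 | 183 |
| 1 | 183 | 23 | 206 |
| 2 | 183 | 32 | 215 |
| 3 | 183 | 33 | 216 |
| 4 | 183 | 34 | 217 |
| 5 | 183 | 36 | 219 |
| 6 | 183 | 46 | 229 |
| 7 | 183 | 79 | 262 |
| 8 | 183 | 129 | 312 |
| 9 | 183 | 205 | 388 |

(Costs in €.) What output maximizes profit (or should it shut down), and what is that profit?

y = 8; profit = €120

Tabulate TR − TC: y=0: -183; y=1: -152; y=2: -107; y=3: -54; y=4: -1; y=5: 51; y=6: 95; y=7: 116; y=8: 120; y=9: 98.
Profit is maximized at y = 8. AVC there is 129/8 = €16.12 ≤ P, so producing beats shutting down (which would give -€183).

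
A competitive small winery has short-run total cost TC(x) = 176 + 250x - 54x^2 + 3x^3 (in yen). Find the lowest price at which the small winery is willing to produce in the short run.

¥7 per unit

Short-run supply begins at min AVC. From VC = 250x - 54x^2 + 3x^3, AVC = 250 - 54x + 3x^2.
At the minimum of AVC, MC = AVC. MC = 250 - 108x + 9x^2; setting MC = AVC gives 6x^2 - 54x = 0, so x = 9. min AVC = 7.
So the shutdown price is ¥7.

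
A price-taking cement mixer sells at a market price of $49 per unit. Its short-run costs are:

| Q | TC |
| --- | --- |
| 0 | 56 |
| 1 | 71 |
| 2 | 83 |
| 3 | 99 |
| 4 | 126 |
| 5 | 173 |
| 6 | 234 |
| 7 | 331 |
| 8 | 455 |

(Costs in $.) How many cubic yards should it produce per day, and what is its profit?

Profit at each row (π = 49Q − TC): Q=0: -56; Q=1: -22; Q=2: 15; Q=3: 48; Q=4: 70; Q=5: 72; Q=6: 60; Q=7: 12; Q=8: -63.
Profit is maximized at Q = 5. AVC there is 117/5 = $23.40 ≤ P, so producing beats shutting down (which would give -$56).

Q = 5; profit = $72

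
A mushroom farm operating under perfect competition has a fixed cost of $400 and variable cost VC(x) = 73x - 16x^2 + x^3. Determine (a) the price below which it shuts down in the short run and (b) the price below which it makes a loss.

AVC = 73 - 16x + x^2; minimized at x = 8, giving min AVC = $9. That is the shutdown price.
ATC = 400/x + 73 - 16x + x^2. Setting dATC/dx = −400/x^2 − 16 + 2x = 0 gives x = 10 (since 2·10^3 − 16·10^2 = 400).
min ATC = 400/10 + 73 − 16·10 + 10^2 = $53. That is the break-even price.
For $9 ≤ P < $53 the firm produces at a loss; below $9 it shuts down.

Shutdown price = $9; break-even price = $53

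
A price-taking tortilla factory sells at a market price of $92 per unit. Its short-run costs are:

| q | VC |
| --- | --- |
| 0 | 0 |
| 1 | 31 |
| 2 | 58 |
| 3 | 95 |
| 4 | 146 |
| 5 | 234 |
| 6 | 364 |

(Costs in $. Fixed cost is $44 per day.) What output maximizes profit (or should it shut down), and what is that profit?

q = 5; profit = $182

Tabulate TR − TC: q=0: -44; q=1: 17; q=2: 82; q=3: 137; q=4: 178; q=5: 182; q=6: 144.
Profit is maximized at q = 5. AVC there is 234/5 = $46.80 ≤ P, so producing beats shutting down (which would give -$44).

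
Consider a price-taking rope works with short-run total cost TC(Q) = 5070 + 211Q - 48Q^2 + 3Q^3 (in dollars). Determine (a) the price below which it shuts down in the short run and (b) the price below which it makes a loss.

Shutdown price = min AVC. AVC = 211 - 48Q + 3Q^2, with vertex at Q = 8 and minimum $19.
ATC = 5070/Q + 211 - 48Q + 3Q^2. Setting dATC/dQ = −5070/Q^2 − 48 + 6Q = 0 gives Q = 13 (since 6·13^3 − 48·13^2 = 5070).
min ATC = 5070/13 + 211 − 48·13 + 3·13^2 = $484. That is the break-even price.
For $19 ≤ P < $484 the firm produces at a loss; below $19 it shuts down.

Shutdown price = $19; break-even price = $484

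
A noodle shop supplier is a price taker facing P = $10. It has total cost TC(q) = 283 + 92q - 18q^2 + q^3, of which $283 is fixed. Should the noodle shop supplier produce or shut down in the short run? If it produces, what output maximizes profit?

Strip out fixed cost: VC = 92q - 18q^2 + q^3. Then AVC = 92 - 18q + q^2 and MC = 92 - 36q + 3q^2.
AVC is minimized where dAVC/dq = -18 + 2q = 0, at q = 9; min AVC = 92 - 18·9 + 9^2 = $11.
P = $10 lies below min AVC = $11; no output level covers variable cost.
Shutting down limits the loss to fixed cost, $283.

Shut down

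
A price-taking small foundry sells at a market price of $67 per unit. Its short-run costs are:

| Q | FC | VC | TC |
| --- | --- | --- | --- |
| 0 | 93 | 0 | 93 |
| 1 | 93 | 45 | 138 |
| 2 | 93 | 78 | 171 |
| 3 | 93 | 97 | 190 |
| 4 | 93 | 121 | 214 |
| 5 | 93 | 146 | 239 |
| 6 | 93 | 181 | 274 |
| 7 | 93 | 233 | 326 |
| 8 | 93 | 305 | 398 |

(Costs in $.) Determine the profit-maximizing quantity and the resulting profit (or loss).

Tabulate TR − TC: Q=0: -93; Q=1: -71; Q=2: -37; Q=3: 11; Q=4: 54; Q=5: 96; Q=6: 128; Q=7: 143; Q=8: 138.
Profit is maximized at Q = 7. AVC there is 233/7 = $33.29 ≤ P, so producing beats shutting down (which would give -$93).

Q = 7; profit = $143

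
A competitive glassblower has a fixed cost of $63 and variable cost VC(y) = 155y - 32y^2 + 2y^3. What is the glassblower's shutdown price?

The firm shuts down when price falls below the minimum of average variable cost. AVC = VC/y = 155 - 32y + 2y^2.
dAVC/dy = -32 + 4y = 0 gives y = 8. min AVC = 155 - 32·8 + 2·8^2 = 27.
The firm shuts down for any P below $27.

$27 per unit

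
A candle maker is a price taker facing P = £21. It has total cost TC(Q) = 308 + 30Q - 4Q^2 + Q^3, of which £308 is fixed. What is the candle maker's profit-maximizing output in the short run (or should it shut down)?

From TC, MC = TC'(Q) = 30 - 8Q + 3Q^2 and AVC = VC/Q = 30 - 4Q + Q^2.
The AVC parabola has its vertex at Q = 4/2 = 2, where AVC = 30 - 4·2 + 2^2 = £26.
Since P = £21 < min AVC = £26, price fails to cover variable cost at any output.
Best response: produce nothing and absorb the £308 fixed cost.

Shut down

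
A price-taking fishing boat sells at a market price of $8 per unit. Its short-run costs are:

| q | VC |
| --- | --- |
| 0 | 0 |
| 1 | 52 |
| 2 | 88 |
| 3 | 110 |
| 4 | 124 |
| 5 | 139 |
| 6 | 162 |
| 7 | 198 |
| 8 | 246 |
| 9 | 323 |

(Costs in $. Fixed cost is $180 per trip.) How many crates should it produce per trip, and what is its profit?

q = 0 (shut down); profit = -$180

Compute π = P·q − TC at each output: q=0: -180; q=1: -224; q=2: -252; q=3: -266; q=4: -272; q=5: -279; q=6: -294; q=7: -322; q=8: -362; q=9: -431.
Profit is highest at q = 0. Equivalently, the lowest AVC in the table is 162/6 ≈ $27 at q = 6, and P = $8 falls below it — price never covers variable cost, so the firm shuts down and loses only its fixed cost.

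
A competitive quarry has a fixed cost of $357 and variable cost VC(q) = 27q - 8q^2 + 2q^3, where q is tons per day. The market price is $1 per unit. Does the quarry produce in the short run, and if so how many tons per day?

Shut down

From TC, MC = TC'(q) = 27 - 16q + 6q^2 and AVC = VC/q = 27 - 8q + 2q^2.
AVC hits its minimum where MC = AVC, at q = 2, giving min AVC = 27 - 8·2 + 2·2^2 = $19.
P = $1 lies below min AVC = $19; no output level covers variable cost.
The firm minimizes its loss by shutting down and losing only its fixed cost of $357.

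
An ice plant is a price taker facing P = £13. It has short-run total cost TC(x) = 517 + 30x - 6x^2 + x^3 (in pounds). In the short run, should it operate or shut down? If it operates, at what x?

Variable cost is VC = 30x - 6x^2 + x^3, so AVC = VC/x = 30 - 6x + x^2 and MC = dTC/dx = 30 - 12x + 3x^2.
The AVC parabola has its vertex at x = 6/2 = 3, where AVC = 30 - 6·3 + 3^2 = £21.
P = £13 lies below min AVC = £21; no output level covers variable cost.
Shutting down limits the loss to fixed cost, £517.

Shut down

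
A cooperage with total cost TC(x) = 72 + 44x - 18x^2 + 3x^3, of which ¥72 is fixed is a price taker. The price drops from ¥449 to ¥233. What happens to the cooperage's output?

AVC = 44 - 18x + 3x^2, minimized at x = 3 where min AVC = ¥17. MC = 44 - 36x + 9x^2.
With P = ¥449 above the shutdown price, P = MC gives x = 9.
At P = ¥233 ≥ min AVC, set P = MC: x = 7. The firm stays open but cuts output.

Output falls from 9 to 7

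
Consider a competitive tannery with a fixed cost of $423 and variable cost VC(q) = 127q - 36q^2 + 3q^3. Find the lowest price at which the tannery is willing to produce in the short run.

$19 per unit

The firm shuts down when price falls below the minimum of average variable cost. AVC = VC/q = 127 - 36q + 3q^2.
At the minimum of AVC, MC = AVC. MC = 127 - 72q + 9q^2; setting MC = AVC gives 6q^2 - 36q = 0, so q = 6. min AVC = 19.
So the shutdown price is $19.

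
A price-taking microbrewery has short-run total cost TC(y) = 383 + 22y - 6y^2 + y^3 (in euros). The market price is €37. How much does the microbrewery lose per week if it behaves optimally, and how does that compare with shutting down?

Profit = -€283 at y = 5

AVC = 22 - 6y + y^2; min AVC = €13 at y = 3. Since P = €37 ≥ min AVC, the firm produces.
With MC = 22 - 12y + 3y^2, P = MC on the upward-sloping part at y* = 5.
TR = 37·5 = 185. TC = 383 + 85 = 468. Profit = 185 − 468 = -€283.
Shutting down would mean losing the fixed cost of €383, so operating at a loss of €283 is better by €100.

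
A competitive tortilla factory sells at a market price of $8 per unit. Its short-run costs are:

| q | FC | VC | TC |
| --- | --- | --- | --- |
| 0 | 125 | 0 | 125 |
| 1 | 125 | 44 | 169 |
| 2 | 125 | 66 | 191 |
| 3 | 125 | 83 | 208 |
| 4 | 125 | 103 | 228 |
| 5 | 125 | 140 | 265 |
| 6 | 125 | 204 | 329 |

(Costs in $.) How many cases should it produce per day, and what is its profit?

Compute π = P·q − TC at each output: q=0: -125; q=1: -161; q=2: -175; q=3: -184; q=4: -196; q=5: -225; q=6: -281.
Profit is highest at q = 0. Equivalently, the lowest AVC in the table is 103/4 ≈ $25.75 at q = 4, and P = $8 falls below it — price never covers variable cost, so the firm shuts down and loses only its fixed cost.

q = 0 (shut down); profit = -$125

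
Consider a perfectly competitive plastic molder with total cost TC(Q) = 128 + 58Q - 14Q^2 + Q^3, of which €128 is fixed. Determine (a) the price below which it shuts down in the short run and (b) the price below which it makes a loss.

Shutdown price = €9; break-even price = €26

AVC = 58 - 14Q + Q^2; minimized at Q = 7, giving min AVC = €9. That is the shutdown price.
ATC = 128/Q + 58 - 14Q + Q^2. Setting dATC/dQ = −128/Q^2 − 14 + 2Q = 0 gives Q = 8 (since 2·8^3 − 14·8^2 = 128).
min ATC = 128/8 + 58 − 14·8 + 8^2 = €26. That is the break-even price.
Between these two prices the firm operates at a loss; above €26 it earns a profit.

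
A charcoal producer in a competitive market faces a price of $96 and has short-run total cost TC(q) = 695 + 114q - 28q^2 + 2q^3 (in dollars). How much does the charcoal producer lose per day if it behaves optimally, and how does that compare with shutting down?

Profit = -$47 at q = 9

AVC = 114 - 28q + 2q^2; min AVC = $16 at q = 7. Since P = $96 ≥ min AVC, the firm produces.
With MC = 114 - 56q + 6q^2, P = MC on the upward-sloping part at q* = 9.
TR = 96·9 = 864. TC = 695 + 216 = 911. Profit = 864 − 911 = -$47.
By producing, the firm covers all variable cost plus $648 of fixed cost; shutting down would lose the full $695.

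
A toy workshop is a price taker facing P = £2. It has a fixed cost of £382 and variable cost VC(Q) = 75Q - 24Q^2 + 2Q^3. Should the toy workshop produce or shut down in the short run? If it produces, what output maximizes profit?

Shut down

From TC, MC = TC'(Q) = 75 - 48Q + 6Q^2 and AVC = VC/Q = 75 - 24Q + 2Q^2.
AVC is minimized where dAVC/dQ = -24 + 4Q = 0, at Q = 6; min AVC = 75 - 24·6 + 2·6^2 = £3.
P = £2 lies below min AVC = £3; no output level covers variable cost.
Shutting down limits the loss to fixed cost, £382.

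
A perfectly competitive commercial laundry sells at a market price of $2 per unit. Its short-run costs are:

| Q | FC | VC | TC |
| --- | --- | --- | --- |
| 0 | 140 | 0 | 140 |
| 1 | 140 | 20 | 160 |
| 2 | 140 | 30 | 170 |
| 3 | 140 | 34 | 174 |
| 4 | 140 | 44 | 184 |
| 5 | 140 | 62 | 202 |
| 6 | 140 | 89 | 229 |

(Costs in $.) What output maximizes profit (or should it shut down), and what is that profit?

Q = 0 (shut down); profit = -$140

Tabulate TR − TC: Q=0: -140; Q=1: -158; Q=2: -166; Q=3: -168; Q=4: -176; Q=5: -192; Q=6: -217.
Profit is highest at Q = 0. Equivalently, the lowest AVC in the table is 44/4 ≈ $11 at Q = 4, and P = $2 falls below it — price never covers variable cost, so the firm shuts down and loses only its fixed cost.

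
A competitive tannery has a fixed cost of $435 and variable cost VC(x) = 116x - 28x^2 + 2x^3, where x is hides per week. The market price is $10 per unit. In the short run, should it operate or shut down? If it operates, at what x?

Shut down

From TC, MC = TC'(x) = 116 - 56x + 6x^2 and AVC = VC/x = 116 - 28x + 2x^2.
AVC hits its minimum where MC = AVC, at x = 7, giving min AVC = 116 - 28·7 + 2·7^2 = $18.
P = $10 lies below min AVC = $18; no output level covers variable cost.
Shutting down limits the loss to fixed cost, $435.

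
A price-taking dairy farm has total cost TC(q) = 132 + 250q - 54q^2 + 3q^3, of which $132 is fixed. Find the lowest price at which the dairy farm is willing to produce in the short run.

The firm shuts down when price falls below the minimum of average variable cost. AVC = VC/q = 250 - 54q + 3q^2.
At the minimum of AVC, MC = AVC. MC = 250 - 108q + 9q^2; setting MC = AVC gives 6q^2 - 54q = 0, so q = 9. min AVC = 7.
For P < $7 the firm produces nothing.

$7 per unit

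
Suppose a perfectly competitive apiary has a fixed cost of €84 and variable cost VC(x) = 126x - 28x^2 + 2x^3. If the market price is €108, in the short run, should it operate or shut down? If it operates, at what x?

Strip out fixed cost: VC = 126x - 28x^2 + 2x^3. Then AVC = 126 - 28x + 2x^2 and MC = 126 - 56x + 6x^2.
AVC hits its minimum where MC = AVC, at x = 7, giving min AVC = 126 - 28·7 + 2·7^2 = €28.
Because €108 ≥ €28, revenue can cover variable cost; the firm operates.
P = MC gives 18 - 56x + 6x^2 = 0, with roots 1/3 and 9. Take the larger (rising MC): x* = 9.
Check: AVC at x = 9 is €36 ≤ P, so revenue covers variable cost.
Profit = P·x − TC = 108·9 − 408 = €564.

Produce at x = 9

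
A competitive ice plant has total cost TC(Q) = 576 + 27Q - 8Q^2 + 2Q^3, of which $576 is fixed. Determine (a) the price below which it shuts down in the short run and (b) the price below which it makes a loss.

Shutdown price = min AVC. AVC = 27 - 8Q + 2Q^2, with vertex at Q = 2 and minimum $19.
ATC = 576/Q + 27 - 8Q + 2Q^2. Setting dATC/dQ = −576/Q^2 − 8 + 4Q = 0 gives Q = 6 (since 4·6^3 − 8·6^2 = 576).
min ATC = 576/6 + 27 − 8·6 + 2·6^2 = $147. That is the break-even price.
Between these two prices the firm operates at a loss; above $147 it earns a profit.

Shutdown price = $19; break-even price = $147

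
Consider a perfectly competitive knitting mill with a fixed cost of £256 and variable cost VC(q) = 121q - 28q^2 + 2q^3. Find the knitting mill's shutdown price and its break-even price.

Shutdown price = £23; break-even price = £57

AVC = 121 - 28q + 2q^2; minimized at q = 7, giving min AVC = £23. That is the shutdown price.
ATC = 256/q + 121 - 28q + 2q^2. Setting dATC/dq = −256/q^2 − 28 + 4q = 0 gives q = 8 (since 4·8^3 − 28·8^2 = 256).
min ATC = 256/8 + 121 − 28·8 + 2·8^2 = £57. That is the break-even price.
For £23 ≤ P < £57 the firm produces at a loss; below £23 it shuts down.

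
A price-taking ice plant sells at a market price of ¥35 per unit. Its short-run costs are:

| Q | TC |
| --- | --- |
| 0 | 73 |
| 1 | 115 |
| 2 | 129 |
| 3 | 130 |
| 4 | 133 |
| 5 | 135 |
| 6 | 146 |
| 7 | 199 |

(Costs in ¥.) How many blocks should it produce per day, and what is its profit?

Q = 6; profit = ¥64

Compute π = P·Q − TC at each output: Q=0: -73; Q=1: -80; Q=2: -59; Q=3: -25; Q=4: 7; Q=5: 40; Q=6: 64; Q=7: 46.
Profit is maximized at Q = 6. AVC there is 73/6 = ¥12.17 ≤ P, so producing beats shutting down (which would give -¥73).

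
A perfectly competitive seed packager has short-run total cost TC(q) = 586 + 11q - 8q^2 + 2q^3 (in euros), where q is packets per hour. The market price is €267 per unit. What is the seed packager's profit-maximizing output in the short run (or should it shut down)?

Variable cost is VC = 11q - 8q^2 + 2q^3, so AVC = VC/q = 11 - 8q + 2q^2 and MC = dTC/dq = 11 - 16q + 6q^2.
AVC hits its minimum where MC = AVC, at q = 2, giving min AVC = 11 - 8·2 + 2·2^2 = €3.
Since P = €267 ≥ min AVC = €3, price covers variable cost and the firm should produce.
Set P = MC: 267 = 11 - 16q + 6q^2 → -256 - 16q + 6q^2 = 0. The roots are q = -16/3 and q = 8; the profit-maximizing output is on the rising part of MC, so q* = 8.
Check: AVC at q = 8 is €75 ≤ P, so revenue covers variable cost.
Profit = P·q − TC = 267·8 − 1186 = €950.

Produce at q = 8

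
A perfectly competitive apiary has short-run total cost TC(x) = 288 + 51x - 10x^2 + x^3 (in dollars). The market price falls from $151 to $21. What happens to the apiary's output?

MC = 51 - 20x + 3x^2; the shutdown threshold is min AVC = $26 (at x = 5).
With P = $151 above the shutdown price, P = MC gives x = 10.
At P = $21 < min AVC = $26, price no longer covers variable cost at any output, so the firm shuts down: x = 0.

Output falls from 10 to 0 (the firm shuts down)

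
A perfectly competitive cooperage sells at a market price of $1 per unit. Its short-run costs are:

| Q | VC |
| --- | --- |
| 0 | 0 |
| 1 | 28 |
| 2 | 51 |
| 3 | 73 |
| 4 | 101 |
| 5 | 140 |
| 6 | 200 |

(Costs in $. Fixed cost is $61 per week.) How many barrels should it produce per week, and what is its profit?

Profit at each row (π = 1Q − TC): Q=0: -61; Q=1: -88; Q=2: -110; Q=3: -131; Q=4: -158; Q=5: -196; Q=6: -255.
Profit is highest at Q = 0. Equivalently, the lowest AVC in the table is 73/3 ≈ $24.33 at Q = 3, and P = $1 falls below it — price never covers variable cost, so the firm shuts down and loses only its fixed cost.

Q = 0 (shut down); profit = -$61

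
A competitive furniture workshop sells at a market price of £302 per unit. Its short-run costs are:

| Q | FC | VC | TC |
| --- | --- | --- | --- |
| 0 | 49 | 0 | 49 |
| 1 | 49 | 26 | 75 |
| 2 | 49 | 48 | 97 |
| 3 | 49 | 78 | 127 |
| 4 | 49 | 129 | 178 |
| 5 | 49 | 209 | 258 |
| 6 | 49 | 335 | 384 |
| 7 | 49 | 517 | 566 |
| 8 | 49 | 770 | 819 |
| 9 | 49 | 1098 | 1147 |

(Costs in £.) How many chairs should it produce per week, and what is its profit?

Compute π = P·Q − TC at each output: Q=0: -49; Q=1: 227; Q=2: 507; Q=3: 779; Q=4: 1030; Q=5: 1252; Q=6: 1428; Q=7: 1548; Q=8: 1597; Q=9: 1571.
Profit is maximized at Q = 8. AVC there is 770/8 = £96.25 ≤ P, so producing beats shutting down (which would give -£49).

Q = 8; profit = £1597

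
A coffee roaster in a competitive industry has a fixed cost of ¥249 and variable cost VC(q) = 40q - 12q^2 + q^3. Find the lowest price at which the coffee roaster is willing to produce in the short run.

The shutdown price is the minimum of AVC. VC = 40q - 12q^2 + q^3, so AVC = 40 - 12q + q^2.
At the minimum of AVC, MC = AVC. MC = 40 - 24q + 3q^2; setting MC = AVC gives 2q^2 - 12q = 0, so q = 6. min AVC = 4.
For P < ¥4 the firm produces nothing.

¥4 per unit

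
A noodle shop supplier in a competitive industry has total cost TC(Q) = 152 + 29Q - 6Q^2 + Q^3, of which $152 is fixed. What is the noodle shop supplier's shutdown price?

Short-run supply begins at min AVC. From VC = 29Q - 6Q^2 + Q^3, AVC = 29 - 6Q + Q^2.
dAVC/dQ = -6 + 2Q = 0 gives Q = 3. min AVC = 29 - 6·3 + 3^2 = 20.
So the shutdown price is $20.

$20 per unit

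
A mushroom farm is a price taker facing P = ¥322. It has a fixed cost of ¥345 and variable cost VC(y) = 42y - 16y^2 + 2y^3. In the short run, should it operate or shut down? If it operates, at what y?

Strip out fixed cost: VC = 42y - 16y^2 + 2y^3. Then AVC = 42 - 16y + 2y^2 and MC = 42 - 32y + 6y^2.
The AVC parabola has its vertex at y = 16/4 = 4, where AVC = 42 - 16·4 + 2·4^2 = ¥10.
P = ¥322 exceeds min AVC = ¥10, so the firm stays open.
Set P = MC: 322 = 42 - 32y + 6y^2 → -280 - 32y + 6y^2 = 0. The roots are y = -14/3 and y = 10; the profit-maximizing output is on the rising part of MC, so y* = 10.
Check: AVC at y = 10 is ¥82 ≤ P, so revenue covers variable cost.
Profit = P·y − TC = 322·10 − 1165 = ¥2055.

Produce at y = 10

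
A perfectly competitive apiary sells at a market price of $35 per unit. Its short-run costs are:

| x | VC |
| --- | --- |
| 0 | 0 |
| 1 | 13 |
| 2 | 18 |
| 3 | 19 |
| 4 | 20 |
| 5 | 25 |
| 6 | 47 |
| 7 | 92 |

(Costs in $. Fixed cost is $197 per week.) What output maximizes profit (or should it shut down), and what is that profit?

x = 6; profit = -$34

Profit at each row (π = 35x − TC): x=0: -197; x=1: -175; x=2: -145; x=3: -111; x=4: -77; x=5: -47; x=6: -34; x=7: -44.
Profit is maximized at x = 6. AVC there is 47/6 = $7.83 ≤ P, so producing beats shutting down (which would give -$197).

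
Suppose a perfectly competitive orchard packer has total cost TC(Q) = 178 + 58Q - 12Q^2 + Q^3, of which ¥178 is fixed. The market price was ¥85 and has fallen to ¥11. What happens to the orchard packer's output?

AVC = 58 - 12Q + Q^2, minimized at Q = 6 where min AVC = ¥22. MC = 58 - 24Q + 3Q^2.
With P = ¥85 above the shutdown price, P = MC gives Q = 9.
At P = ¥11 < min AVC = ¥22, price no longer covers variable cost at any output, so the firm shuts down: Q = 0.

Output falls from 9 to 0 (the firm shuts down)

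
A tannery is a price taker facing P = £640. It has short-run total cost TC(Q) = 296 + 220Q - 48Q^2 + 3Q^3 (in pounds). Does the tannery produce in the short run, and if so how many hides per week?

Produce at Q = 14

From TC, MC = TC'(Q) = 220 - 96Q + 9Q^2 and AVC = VC/Q = 220 - 48Q + 3Q^2.
AVC hits its minimum where MC = AVC, at Q = 8, giving min AVC = 220 - 48·8 + 3·8^2 = £28.
Because £640 ≥ £28, revenue can cover variable cost; the firm operates.
P = MC gives -420 - 96Q + 9Q^2 = 0, with roots -10/3 and 14. Take the larger (rising MC): Q* = 14.
Check: AVC at Q = 14 is £136 ≤ P, so revenue covers variable cost.
Profit = P·Q − TC = 640·14 − 2200 = £6760.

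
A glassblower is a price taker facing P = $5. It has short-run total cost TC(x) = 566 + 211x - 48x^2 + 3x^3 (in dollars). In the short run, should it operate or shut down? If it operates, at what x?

Strip out fixed cost: VC = 211x - 48x^2 + 3x^3. Then AVC = 211 - 48x + 3x^2 and MC = 211 - 96x + 9x^2.
AVC is minimized where dAVC/dx = -48 + 6x = 0, at x = 8; min AVC = 211 - 48·8 + 3·8^2 = $19.
With P < min AVC ($5 < $19), every unit sold adds to the loss.
Shutting down limits the loss to fixed cost, $566.

Shut down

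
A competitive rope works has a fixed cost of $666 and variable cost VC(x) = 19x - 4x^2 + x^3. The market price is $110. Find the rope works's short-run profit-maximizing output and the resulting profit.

AVC = 19 - 4x + x^2; min AVC = $15 at x = 2. Since P = $110 ≥ min AVC, the firm produces.
With MC = 19 - 8x + 3x^2, P = MC on the upward-sloping part at x* = 7.
TR = 110·7 = 770. TC = 666 + 280 = 946. Profit = 770 − 946 = -$176.
By producing, the firm covers all variable cost plus $490 of fixed cost; shutting down would lose the full $666.

Profit = -$176 at x = 7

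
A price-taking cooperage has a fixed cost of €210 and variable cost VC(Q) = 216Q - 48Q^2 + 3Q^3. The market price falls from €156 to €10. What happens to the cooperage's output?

MC = 216 - 96Q + 9Q^2; the shutdown threshold is min AVC = €24 (at Q = 8).
With P = €156 above the shutdown price, P = MC gives Q = 10.
At P = €10 < min AVC = €24, price no longer covers variable cost at any output, so the firm shuts down: Q = 0.

Output falls from 10 to 0 (the firm shuts down)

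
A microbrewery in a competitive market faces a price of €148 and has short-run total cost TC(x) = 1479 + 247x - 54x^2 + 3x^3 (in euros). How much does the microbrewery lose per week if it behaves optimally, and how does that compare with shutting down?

AVC = 247 - 54x + 3x^2; min AVC = €4 at x = 9. Since P = €148 ≥ min AVC, the firm produces.
With MC = 247 - 108x + 9x^2, P = MC on the upward-sloping part at x* = 11.
TR = 148·11 = 1628. TC = 1479 + 176 = 1655. Profit = 1628 − 1655 = -€27.
Shutting down would mean losing the fixed cost of €1479, so operating at a loss of €27 is better by €1452.

Profit = -€27 at x = 11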